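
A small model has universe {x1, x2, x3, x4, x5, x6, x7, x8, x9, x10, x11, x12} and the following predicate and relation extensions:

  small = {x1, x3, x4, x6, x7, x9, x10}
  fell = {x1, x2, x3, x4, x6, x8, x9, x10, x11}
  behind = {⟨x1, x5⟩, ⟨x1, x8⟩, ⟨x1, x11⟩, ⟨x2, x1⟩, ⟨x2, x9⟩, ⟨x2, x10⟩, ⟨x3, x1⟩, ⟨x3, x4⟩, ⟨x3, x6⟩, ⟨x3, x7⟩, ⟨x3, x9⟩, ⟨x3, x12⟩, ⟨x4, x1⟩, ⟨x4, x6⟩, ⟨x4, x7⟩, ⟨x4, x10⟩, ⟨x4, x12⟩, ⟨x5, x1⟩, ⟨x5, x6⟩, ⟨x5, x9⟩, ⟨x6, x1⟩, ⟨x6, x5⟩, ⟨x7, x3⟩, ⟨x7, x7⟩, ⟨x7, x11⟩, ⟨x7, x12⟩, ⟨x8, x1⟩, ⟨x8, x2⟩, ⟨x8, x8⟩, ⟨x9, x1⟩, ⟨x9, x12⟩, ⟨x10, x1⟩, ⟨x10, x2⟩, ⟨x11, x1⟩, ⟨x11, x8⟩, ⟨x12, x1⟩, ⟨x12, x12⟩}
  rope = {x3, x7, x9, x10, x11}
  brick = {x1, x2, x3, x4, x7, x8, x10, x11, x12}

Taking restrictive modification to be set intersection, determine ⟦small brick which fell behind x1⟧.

{x3, x4, x10}

⟦which fell⟧ = ⟦fell⟧ = {x1, x2, x3, x4, x6, x8, x9, x10, x11}
⟦behind x1⟧ = {x : ⟨x, x1⟩ ∈ ⟦behind⟧} = {x2, x3, x4, x5, x6, x8, x9, x10, x11, x12}
⟦brick⟧ = {x1, x2, x3, x4, x7, x8, x10, x11, x12}
… ∩ ⟦which fell⟧ = {x1, x2, x3, x4, x7, x8, x10, x11, x12} ∩ {x1, x2, x3, x4, x6, x8, x9, x10, x11} = {x1, x2, x3, x4, x8, x10, x11}
… ∩ ⟦behind x1⟧ = {x1, x2, x3, x4, x8, x10, x11} ∩ {x2, x3, x4, x5, x6, x8, x9, x10, x11, x12} = {x2, x3, x4, x8, x10, x11}
… ∩ ⟦small⟧ = {x2, x3, x4, x8, x10, x11} ∩ {x1, x3, x4, x6, x7, x9, x10} = {x3, x4, x10}
So ⟦small brick which fell behind x1⟧ = {x3, x4, x10}.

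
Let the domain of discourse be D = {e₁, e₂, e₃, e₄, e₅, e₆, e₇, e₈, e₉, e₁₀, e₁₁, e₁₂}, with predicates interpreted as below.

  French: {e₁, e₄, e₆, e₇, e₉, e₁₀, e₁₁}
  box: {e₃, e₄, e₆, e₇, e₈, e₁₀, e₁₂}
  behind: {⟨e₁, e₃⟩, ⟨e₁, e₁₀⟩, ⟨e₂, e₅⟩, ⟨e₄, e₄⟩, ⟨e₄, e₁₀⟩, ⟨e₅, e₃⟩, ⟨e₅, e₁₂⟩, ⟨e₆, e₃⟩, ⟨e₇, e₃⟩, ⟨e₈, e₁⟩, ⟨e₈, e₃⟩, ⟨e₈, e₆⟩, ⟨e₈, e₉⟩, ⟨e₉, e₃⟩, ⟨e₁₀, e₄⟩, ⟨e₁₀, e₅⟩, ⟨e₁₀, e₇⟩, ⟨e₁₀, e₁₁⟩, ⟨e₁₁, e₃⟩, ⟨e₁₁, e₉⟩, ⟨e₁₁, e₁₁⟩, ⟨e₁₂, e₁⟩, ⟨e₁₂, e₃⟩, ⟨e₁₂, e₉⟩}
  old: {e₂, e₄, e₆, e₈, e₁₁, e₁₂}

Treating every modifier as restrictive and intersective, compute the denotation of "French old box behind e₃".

⟦behind e₃⟧ = {x : ⟨x, e₃⟩ ∈ ⟦behind⟧} = {e₁, e₅, e₆, e₇, e₈, e₉, e₁₁, e₁₂}
⟦box⟧ = {e₃, e₄, e₆, e₇, e₈, e₁₀, e₁₂}
… ∩ ⟦behind e₃⟧ = {e₃, e₄, e₆, e₇, e₈, e₁₀, e₁₂} ∩ {e₁, e₅, e₆, e₇, e₈, e₉, e₁₁, e₁₂} = {e₆, e₇, e₈, e₁₂}
… ∩ ⟦French⟧ = {e₆, e₇, e₈, e₁₂} ∩ {e₁, e₄, e₆, e₇, e₉, e₁₀, e₁₁} = {e₆, e₇}
… ∩ ⟦old⟧ = {e₆, e₇} ∩ {e₂, e₄, e₆, e₈, e₁₁, e₁₂} = {e₆}
So ⟦French old box behind e₃⟧ = {e₆}.

{e₆}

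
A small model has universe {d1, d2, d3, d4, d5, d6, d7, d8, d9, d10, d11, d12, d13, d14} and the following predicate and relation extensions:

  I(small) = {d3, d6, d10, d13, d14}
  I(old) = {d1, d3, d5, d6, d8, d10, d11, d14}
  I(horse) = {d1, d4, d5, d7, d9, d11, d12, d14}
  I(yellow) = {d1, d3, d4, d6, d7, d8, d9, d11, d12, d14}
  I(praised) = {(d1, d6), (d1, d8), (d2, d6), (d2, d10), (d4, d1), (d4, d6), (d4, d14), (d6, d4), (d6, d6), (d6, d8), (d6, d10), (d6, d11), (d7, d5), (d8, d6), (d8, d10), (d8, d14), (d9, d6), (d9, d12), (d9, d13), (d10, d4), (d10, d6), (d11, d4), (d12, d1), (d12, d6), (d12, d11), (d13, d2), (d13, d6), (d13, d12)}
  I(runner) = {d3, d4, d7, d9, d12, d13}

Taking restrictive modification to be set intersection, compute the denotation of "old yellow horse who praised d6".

⟦who praised d6⟧ = {x : ⟨x, d6⟩ ∈ ⟦praised⟧} = {d1, d2, d4, d6, d8, d9, d10, d12, d13}
⟦horse⟧ = {d1, d4, d5, d7, d9, d11, d12, d14}
… ∩ ⟦who praised d6⟧ = {d1, d4, d5, d7, d9, d11, d12, d14} ∩ {d1, d2, d4, d6, d8, d9, d10, d12, d13} = {d1, d4, d9, d12}
… ∩ ⟦old⟧ = {d1, d4, d9, d12} ∩ {d1, d3, d5, d6, d8, d10, d11, d14} = {d1}
… ∩ ⟦yellow⟧ = {d1} ∩ {d1, d3, d4, d6, d7, d8, d9, d11, d12, d14} = {d1}
So ⟦old yellow horse who praised d6⟧ = {d1}.

{d1}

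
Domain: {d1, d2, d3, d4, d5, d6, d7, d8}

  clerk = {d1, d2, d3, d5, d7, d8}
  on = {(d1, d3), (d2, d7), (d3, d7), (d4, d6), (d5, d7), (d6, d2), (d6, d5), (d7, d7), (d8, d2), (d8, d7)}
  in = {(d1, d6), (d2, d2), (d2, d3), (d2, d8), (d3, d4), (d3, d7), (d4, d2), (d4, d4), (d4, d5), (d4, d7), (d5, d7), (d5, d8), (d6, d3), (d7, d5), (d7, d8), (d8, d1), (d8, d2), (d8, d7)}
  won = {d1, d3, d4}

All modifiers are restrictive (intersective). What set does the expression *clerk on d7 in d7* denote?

{d3, d5, d8}

⟦on d7⟧ = {x : ⟨x, d7⟩ ∈ ⟦on⟧} = {d2, d3, d5, d7, d8}
⟦in d7⟧ = {x : ⟨x, d7⟩ ∈ ⟦in⟧} = {d3, d4, d5, d8}
⟦clerk⟧ = {d1, d2, d3, d5, d7, d8}
… ∩ ⟦on d7⟧ = {d1, d2, d3, d5, d7, d8} ∩ {d2, d3, d5, d7, d8} = {d2, d3, d5, d7, d8}
… ∩ ⟦in d7⟧ = {d2, d3, d5, d7, d8} ∩ {d3, d4, d5, d8} = {d3, d5, d8}
So ⟦clerk on d7 in d7⟧ = {d3, d5, d8}.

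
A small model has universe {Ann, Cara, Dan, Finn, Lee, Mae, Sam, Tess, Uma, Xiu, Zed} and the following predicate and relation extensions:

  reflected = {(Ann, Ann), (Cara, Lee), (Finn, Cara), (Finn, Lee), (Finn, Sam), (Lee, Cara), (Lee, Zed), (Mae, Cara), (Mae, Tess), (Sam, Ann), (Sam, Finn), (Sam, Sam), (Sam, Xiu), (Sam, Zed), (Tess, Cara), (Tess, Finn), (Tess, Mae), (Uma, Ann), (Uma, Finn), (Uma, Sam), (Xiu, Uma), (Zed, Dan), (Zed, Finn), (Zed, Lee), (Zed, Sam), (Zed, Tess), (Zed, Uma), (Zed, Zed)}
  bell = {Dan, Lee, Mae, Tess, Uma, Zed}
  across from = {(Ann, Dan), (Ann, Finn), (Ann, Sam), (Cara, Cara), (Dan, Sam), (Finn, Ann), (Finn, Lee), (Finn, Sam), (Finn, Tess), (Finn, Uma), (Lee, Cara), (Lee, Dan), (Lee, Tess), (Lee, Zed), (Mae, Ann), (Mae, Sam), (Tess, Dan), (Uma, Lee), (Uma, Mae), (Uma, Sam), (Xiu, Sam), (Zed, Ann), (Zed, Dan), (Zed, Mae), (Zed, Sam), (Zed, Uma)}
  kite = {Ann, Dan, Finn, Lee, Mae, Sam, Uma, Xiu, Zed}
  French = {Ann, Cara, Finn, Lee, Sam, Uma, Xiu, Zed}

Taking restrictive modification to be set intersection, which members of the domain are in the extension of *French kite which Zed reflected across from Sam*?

{Finn, Uma, Zed}

⟦which Zed reflected⟧ = {x : ⟨Zed, x⟩ ∈ ⟦reflected⟧} = {Dan, Finn, Lee, Sam, Tess, Uma, Zed}
⟦across from Sam⟧ = {x : ⟨x, Sam⟩ ∈ ⟦across from⟧} = {Ann, Dan, Finn, Mae, Uma, Xiu, Zed}
⟦kite⟧ = {Ann, Dan, Finn, Lee, Mae, Sam, Uma, Xiu, Zed}
… ∩ ⟦which Zed reflected⟧ = {Ann, Dan, Finn, Lee, Mae, Sam, Uma, Xiu, Zed} ∩ {Dan, Finn, Lee, Sam, Tess, Uma, Zed} = {Dan, Finn, Lee, Sam, Uma, Zed}
… ∩ ⟦across from Sam⟧ = {Dan, Finn, Lee, Sam, Uma, Zed} ∩ {Ann, Dan, Finn, Mae, Uma, Xiu, Zed} = {Dan, Finn, Uma, Zed}
… ∩ ⟦French⟧ = {Dan, Finn, Uma, Zed} ∩ {Ann, Cara, Finn, Lee, Sam, Uma, Xiu, Zed} = {Finn, Uma, Zed}
So ⟦French kite which Zed reflected across from Sam⟧ = {Finn, Uma, Zed}.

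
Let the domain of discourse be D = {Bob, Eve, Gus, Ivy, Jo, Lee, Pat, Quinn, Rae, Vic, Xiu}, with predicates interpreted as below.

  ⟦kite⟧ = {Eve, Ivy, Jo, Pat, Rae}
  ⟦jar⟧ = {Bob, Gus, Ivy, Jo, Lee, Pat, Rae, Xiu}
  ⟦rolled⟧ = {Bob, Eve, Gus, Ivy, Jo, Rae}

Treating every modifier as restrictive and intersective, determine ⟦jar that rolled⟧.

{Bob, Gus, Ivy, Jo, Rae}

⟦that rolled⟧ = ⟦rolled⟧ = {Bob, Eve, Gus, Ivy, Jo, Rae}
⟦jar⟧ = {Bob, Gus, Ivy, Jo, Lee, Pat, Rae, Xiu}
… ∩ ⟦that rolled⟧ = {Bob, Gus, Ivy, Jo, Lee, Pat, Rae, Xiu} ∩ {Bob, Eve, Gus, Ivy, Jo, Rae} = {Bob, Gus, Ivy, Jo, Rae}
So ⟦jar that rolled⟧ = {Bob, Gus, Ivy, Jo, Rae}.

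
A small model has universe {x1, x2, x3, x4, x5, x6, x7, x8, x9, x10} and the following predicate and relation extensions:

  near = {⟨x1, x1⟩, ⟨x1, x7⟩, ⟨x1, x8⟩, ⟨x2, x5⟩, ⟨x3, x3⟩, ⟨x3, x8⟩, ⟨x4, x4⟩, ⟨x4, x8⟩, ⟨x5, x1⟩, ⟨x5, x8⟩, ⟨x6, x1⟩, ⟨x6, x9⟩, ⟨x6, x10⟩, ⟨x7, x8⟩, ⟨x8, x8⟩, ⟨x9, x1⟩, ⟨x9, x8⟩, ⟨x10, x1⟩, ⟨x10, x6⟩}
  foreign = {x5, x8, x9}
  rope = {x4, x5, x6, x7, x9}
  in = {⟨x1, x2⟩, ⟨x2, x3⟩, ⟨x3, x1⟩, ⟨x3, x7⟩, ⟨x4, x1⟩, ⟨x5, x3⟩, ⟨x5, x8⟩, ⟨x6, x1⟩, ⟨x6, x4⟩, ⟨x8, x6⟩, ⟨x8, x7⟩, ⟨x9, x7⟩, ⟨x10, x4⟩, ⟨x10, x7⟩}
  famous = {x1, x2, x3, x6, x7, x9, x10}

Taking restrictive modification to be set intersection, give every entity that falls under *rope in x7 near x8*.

{x9}

⟦in x7⟧ = {x : ⟨x, x7⟩ ∈ ⟦in⟧} = {x3, x8, x9, x10}
⟦near x8⟧ = {x : ⟨x, x8⟩ ∈ ⟦near⟧} = {x1, x3, x4, x5, x7, x8, x9}
⟦rope⟧ = {x4, x5, x6, x7, x9}
… ∩ ⟦in x7⟧ = {x4, x5, x6, x7, x9} ∩ {x3, x8, x9, x10} = {x9}
… ∩ ⟦near x8⟧ = {x9} ∩ {x1, x3, x4, x5, x7, x8, x9} = {x9}
So ⟦rope in x7 near x8⟧ = {x9}.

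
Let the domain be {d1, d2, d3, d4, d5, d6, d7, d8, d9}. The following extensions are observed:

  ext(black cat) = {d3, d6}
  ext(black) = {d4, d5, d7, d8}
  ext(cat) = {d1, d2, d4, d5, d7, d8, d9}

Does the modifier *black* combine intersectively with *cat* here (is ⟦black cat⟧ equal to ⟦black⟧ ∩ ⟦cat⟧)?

⟦black⟧ ∩ ⟦cat⟧ = {d4, d5, d7, d8} ∩ {d1, d2, d4, d5, d7, d8, d9} = {d4, d5, d7, d8}
Observed ⟦black cat⟧ = {d3, d6}.
These differ, so the modifier is not intersective in this model.

no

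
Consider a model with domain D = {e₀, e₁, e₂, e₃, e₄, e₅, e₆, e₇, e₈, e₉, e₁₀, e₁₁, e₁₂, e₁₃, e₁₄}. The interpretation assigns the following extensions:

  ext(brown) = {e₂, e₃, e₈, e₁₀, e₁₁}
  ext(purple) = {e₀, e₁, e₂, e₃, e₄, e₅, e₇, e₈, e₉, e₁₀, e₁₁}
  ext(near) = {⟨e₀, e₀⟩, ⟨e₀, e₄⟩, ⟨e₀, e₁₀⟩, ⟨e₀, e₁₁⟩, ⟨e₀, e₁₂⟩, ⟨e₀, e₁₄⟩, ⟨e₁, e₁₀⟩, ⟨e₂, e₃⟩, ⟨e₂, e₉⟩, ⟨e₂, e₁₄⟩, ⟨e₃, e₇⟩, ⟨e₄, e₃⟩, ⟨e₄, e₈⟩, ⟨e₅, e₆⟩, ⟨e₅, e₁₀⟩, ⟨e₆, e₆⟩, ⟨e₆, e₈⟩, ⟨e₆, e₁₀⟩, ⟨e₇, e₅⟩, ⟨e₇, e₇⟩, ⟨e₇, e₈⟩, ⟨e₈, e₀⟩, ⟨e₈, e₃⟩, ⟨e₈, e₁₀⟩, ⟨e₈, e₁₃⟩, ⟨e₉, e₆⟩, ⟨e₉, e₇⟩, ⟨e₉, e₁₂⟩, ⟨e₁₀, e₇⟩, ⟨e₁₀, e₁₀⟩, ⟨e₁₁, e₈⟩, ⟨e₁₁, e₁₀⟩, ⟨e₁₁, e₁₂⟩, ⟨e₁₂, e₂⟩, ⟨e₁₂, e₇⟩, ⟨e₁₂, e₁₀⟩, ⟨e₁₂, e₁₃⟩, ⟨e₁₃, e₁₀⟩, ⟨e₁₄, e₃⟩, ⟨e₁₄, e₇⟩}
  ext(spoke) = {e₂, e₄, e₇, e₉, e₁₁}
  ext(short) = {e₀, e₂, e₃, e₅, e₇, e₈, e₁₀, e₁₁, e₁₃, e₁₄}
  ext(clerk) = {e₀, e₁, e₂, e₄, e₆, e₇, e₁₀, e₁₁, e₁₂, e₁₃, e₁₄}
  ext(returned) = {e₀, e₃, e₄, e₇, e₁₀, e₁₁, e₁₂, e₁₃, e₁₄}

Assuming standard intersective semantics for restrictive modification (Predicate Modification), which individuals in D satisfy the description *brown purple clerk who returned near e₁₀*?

{e₁₀, e₁₁}

⟦who returned⟧ = ⟦returned⟧ = {e₀, e₃, e₄, e₇, e₁₀, e₁₁, e₁₂, e₁₃, e₁₄}
⟦near e₁₀⟧ = {x : ⟨x, e₁₀⟩ ∈ ⟦near⟧} = {e₀, e₁, e₅, e₆, e₈, e₁₀, e₁₁, e₁₂, e₁₃}
⟦clerk⟧ = {e₀, e₁, e₂, e₄, e₆, e₇, e₁₀, e₁₁, e₁₂, e₁₃, e₁₄}
… ∩ ⟦who returned⟧ = {e₀, e₁, e₂, e₄, e₆, e₇, e₁₀, e₁₁, e₁₂, e₁₃, e₁₄} ∩ {e₀, e₃, e₄, e₇, e₁₀, e₁₁, e₁₂, e₁₃, e₁₄} = {e₀, e₄, e₇, e₁₀, e₁₁, e₁₂, e₁₃, e₁₄}
… ∩ ⟦near e₁₀⟧ = {e₀, e₄, e₇, e₁₀, e₁₁, e₁₂, e₁₃, e₁₄} ∩ {e₀, e₁, e₅, e₆, e₈, e₁₀, e₁₁, e₁₂, e₁₃} = {e₀, e₁₀, e₁₁, e₁₂, e₁₃}
… ∩ ⟦brown⟧ = {e₀, e₁₀, e₁₁, e₁₂, e₁₃} ∩ {e₂, e₃, e₈, e₁₀, e₁₁} = {e₁₀, e₁₁}
… ∩ ⟦purple⟧ = {e₁₀, e₁₁} ∩ {e₀, e₁, e₂, e₃, e₄, e₅, e₇, e₈, e₉, e₁₀, e₁₁} = {e₁₀, e₁₁}
So ⟦brown purple clerk who returned near e₁₀⟧ = {e₁₀, e₁₁}.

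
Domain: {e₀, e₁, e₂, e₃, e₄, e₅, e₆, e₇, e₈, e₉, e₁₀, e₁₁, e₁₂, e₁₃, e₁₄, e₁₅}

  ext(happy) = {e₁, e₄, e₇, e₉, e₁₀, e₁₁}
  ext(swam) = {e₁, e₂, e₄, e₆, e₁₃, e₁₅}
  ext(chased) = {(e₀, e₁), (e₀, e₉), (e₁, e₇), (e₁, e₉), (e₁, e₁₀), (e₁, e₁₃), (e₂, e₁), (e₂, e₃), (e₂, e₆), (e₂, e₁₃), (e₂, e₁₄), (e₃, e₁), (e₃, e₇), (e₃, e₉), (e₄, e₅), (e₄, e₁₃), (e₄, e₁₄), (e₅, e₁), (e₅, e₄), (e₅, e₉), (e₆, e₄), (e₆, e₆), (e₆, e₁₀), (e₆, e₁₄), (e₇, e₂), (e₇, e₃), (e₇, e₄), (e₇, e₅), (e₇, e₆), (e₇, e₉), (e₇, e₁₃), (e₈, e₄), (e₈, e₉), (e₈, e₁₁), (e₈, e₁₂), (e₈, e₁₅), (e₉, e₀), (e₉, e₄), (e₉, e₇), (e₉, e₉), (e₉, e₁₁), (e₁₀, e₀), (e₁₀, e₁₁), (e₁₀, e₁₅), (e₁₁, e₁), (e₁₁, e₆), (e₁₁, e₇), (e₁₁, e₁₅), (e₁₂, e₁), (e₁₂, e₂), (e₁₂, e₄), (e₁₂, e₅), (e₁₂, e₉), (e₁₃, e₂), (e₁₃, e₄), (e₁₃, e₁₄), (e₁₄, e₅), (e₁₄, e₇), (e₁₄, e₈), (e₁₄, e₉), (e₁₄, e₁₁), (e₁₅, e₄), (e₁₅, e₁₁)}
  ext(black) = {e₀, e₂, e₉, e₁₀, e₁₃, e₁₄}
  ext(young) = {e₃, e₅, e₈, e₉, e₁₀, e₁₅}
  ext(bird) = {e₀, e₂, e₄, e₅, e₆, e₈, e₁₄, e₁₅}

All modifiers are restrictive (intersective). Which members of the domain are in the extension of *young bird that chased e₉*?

{e₅, e₈}

⟦that chased e₉⟧ = {x : ⟨x, e₉⟩ ∈ ⟦chased⟧} = {e₀, e₁, e₃, e₅, e₇, e₈, e₉, e₁₂, e₁₄}
⟦bird⟧ = {e₀, e₂, e₄, e₅, e₆, e₈, e₁₄, e₁₅}
… ∩ ⟦that chased e₉⟧ = {e₀, e₂, e₄, e₅, e₆, e₈, e₁₄, e₁₅} ∩ {e₀, e₁, e₃, e₅, e₇, e₈, e₉, e₁₂, e₁₄} = {e₀, e₅, e₈, e₁₄}
… ∩ ⟦young⟧ = {e₀, e₅, e₈, e₁₄} ∩ {e₃, e₅, e₈, e₉, e₁₀, e₁₅} = {e₅, e₈}
So ⟦young bird that chased e₉⟧ = {e₅, e₈}.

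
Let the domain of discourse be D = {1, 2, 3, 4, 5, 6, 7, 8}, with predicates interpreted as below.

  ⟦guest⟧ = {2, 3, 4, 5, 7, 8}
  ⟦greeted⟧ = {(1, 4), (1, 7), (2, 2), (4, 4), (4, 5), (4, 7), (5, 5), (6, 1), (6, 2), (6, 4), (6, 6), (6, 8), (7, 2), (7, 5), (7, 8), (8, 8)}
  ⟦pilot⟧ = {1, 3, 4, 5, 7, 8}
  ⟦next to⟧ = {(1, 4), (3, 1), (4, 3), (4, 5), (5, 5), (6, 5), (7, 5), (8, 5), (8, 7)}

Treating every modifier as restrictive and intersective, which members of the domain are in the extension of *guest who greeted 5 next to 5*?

{4, 5, 7}

⟦who greeted 5⟧ = {x : ⟨x, 5⟩ ∈ ⟦greeted⟧} = {4, 5, 7}
⟦next to 5⟧ = {x : ⟨x, 5⟩ ∈ ⟦next to⟧} = {4, 5, 6, 7, 8}
⟦guest⟧ = {2, 3, 4, 5, 7, 8}
… ∩ ⟦who greeted 5⟧ = {2, 3, 4, 5, 7, 8} ∩ {4, 5, 7} = {4, 5, 7}
… ∩ ⟦next to 5⟧ = {4, 5, 7} ∩ {4, 5, 6, 7, 8} = {4, 5, 7}
So ⟦guest who greeted 5 next to 5⟧ = {4, 5, 7}.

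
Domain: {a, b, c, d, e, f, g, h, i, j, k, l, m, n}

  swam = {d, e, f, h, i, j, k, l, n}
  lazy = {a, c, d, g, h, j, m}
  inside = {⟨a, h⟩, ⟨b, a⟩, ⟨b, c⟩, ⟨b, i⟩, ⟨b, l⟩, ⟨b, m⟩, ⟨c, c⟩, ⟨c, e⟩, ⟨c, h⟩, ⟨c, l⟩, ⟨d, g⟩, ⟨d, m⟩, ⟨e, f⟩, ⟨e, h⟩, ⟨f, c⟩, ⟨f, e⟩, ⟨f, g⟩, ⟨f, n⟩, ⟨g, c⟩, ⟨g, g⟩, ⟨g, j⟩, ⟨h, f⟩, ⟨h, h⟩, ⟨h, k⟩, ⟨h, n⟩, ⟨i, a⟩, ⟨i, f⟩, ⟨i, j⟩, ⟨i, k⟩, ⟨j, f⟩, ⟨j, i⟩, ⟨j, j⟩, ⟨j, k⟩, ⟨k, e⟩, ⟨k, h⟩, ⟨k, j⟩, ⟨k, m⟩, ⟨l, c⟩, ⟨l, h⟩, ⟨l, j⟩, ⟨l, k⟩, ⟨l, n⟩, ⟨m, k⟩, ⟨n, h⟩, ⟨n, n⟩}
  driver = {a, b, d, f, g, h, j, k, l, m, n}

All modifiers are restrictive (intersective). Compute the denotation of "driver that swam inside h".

{h, k, l, n}

⟦that swam⟧ = ⟦swam⟧ = {d, e, f, h, i, j, k, l, n}
⟦inside h⟧ = {x : ⟨x, h⟩ ∈ ⟦inside⟧} = {a, c, e, h, k, l, n}
⟦driver⟧ = {a, b, d, f, g, h, j, k, l, m, n}
… ∩ ⟦that swam⟧ = {a, b, d, f, g, h, j, k, l, m, n} ∩ {d, e, f, h, i, j, k, l, n} = {d, f, h, j, k, l, n}
… ∩ ⟦inside h⟧ = {d, f, h, j, k, l, n} ∩ {a, c, e, h, k, l, n} = {h, k, l, n}
So ⟦driver that swam inside h⟧ = {h, k, l, n}.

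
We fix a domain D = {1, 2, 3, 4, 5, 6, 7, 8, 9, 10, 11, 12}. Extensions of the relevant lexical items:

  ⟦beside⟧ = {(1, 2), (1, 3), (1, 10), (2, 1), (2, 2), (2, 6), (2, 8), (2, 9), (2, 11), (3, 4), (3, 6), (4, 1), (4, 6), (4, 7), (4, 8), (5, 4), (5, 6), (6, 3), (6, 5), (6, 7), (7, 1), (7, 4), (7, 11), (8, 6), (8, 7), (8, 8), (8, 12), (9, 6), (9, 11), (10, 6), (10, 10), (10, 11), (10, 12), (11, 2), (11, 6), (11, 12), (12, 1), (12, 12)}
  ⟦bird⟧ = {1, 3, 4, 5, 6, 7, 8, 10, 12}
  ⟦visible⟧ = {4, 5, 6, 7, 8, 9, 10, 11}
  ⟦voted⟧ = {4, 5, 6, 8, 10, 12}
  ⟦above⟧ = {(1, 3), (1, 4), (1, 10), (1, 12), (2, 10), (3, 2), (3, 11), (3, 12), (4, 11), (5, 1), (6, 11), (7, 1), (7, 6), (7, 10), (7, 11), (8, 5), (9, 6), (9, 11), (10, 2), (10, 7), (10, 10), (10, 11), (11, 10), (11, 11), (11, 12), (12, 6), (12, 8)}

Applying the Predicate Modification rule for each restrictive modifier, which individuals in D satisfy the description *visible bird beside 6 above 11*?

⟦beside 6⟧ = {x : ⟨x, 6⟩ ∈ ⟦beside⟧} = {2, 3, 4, 5, 8, 9, 10, 11}
⟦above 11⟧ = {x : ⟨x, 11⟩ ∈ ⟦above⟧} = {3, 4, 6, 7, 9, 10, 11}
⟦bird⟧ = {1, 3, 4, 5, 6, 7, 8, 10, 12}
… ∩ ⟦beside 6⟧ = {1, 3, 4, 5, 6, 7, 8, 10, 12} ∩ {2, 3, 4, 5, 8, 9, 10, 11} = {3, 4, 5, 8, 10}
… ∩ ⟦above 11⟧ = {3, 4, 5, 8, 10} ∩ {3, 4, 6, 7, 9, 10, 11} = {3, 4, 10}
… ∩ ⟦visible⟧ = {3, 4, 10} ∩ {4, 5, 6, 7, 8, 9, 10, 11} = {4, 10}
So ⟦visible bird beside 6 above 11⟧ = {4, 10}.

{4, 10}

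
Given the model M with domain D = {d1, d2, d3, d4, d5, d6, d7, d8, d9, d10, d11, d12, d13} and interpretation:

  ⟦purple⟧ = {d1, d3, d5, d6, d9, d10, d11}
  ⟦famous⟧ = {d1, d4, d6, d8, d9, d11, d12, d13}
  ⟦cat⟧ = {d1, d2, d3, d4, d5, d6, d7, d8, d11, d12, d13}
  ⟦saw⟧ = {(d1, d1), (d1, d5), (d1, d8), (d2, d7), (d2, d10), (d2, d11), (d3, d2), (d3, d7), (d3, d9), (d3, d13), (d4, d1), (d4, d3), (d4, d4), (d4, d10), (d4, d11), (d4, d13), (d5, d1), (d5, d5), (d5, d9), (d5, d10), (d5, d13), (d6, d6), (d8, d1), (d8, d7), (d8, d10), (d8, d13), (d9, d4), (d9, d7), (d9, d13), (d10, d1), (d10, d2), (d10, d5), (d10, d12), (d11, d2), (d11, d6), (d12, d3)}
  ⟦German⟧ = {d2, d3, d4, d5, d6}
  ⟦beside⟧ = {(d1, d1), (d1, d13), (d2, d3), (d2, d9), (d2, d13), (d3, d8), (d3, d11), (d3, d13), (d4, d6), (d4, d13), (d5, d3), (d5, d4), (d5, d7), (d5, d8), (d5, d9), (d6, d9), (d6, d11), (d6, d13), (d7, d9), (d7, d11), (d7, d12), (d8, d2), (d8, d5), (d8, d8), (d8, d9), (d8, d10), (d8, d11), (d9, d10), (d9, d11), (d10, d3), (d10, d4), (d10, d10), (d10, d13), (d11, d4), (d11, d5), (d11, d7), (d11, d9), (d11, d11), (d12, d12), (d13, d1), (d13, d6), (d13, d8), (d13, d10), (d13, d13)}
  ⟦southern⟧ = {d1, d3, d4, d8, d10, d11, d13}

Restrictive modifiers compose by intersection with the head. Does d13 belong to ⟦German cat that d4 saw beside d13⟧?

no

⟦that d4 saw⟧ = {x : ⟨d4, x⟩ ∈ ⟦saw⟧} = {d1, d3, d4, d10, d11, d13}
⟦beside d13⟧ = {x : ⟨x, d13⟩ ∈ ⟦beside⟧} = {d1, d2, d3, d4, d6, d10, d13}
⟦cat⟧ = {d1, d2, d3, d4, d5, d6, d7, d8, d11, d12, d13}
… ∩ ⟦that d4 saw⟧ = {d1, d2, d3, d4, d5, d6, d7, d8, d11, d12, d13} ∩ {d1, d3, d4, d10, d11, d13} = {d1, d3, d4, d11, d13}
… ∩ ⟦beside d13⟧ = {d1, d3, d4, d11, d13} ∩ {d1, d2, d3, d4, d6, d10, d13} = {d1, d3, d4, d13}
… ∩ ⟦German⟧ = {d1, d3, d4, d13} ∩ {d2, d3, d4, d5, d6} = {d3, d4}
⟦German cat that d4 saw beside d13⟧ = {d3, d4}; d13 ∉ this set.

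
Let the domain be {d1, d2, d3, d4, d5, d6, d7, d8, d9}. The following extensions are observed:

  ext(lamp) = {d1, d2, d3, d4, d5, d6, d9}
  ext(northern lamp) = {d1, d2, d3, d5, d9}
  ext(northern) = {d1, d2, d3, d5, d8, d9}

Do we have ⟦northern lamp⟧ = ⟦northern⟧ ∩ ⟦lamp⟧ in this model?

⟦northern⟧ ∩ ⟦lamp⟧ = {d1, d2, d3, d5, d8, d9} ∩ {d1, d2, d3, d4, d5, d6, d9} = {d1, d2, d3, d5, d9}
Observed ⟦northern lamp⟧ = {d1, d2, d3, d5, d9}.
These coincide, so the modifier is intersective here.

yes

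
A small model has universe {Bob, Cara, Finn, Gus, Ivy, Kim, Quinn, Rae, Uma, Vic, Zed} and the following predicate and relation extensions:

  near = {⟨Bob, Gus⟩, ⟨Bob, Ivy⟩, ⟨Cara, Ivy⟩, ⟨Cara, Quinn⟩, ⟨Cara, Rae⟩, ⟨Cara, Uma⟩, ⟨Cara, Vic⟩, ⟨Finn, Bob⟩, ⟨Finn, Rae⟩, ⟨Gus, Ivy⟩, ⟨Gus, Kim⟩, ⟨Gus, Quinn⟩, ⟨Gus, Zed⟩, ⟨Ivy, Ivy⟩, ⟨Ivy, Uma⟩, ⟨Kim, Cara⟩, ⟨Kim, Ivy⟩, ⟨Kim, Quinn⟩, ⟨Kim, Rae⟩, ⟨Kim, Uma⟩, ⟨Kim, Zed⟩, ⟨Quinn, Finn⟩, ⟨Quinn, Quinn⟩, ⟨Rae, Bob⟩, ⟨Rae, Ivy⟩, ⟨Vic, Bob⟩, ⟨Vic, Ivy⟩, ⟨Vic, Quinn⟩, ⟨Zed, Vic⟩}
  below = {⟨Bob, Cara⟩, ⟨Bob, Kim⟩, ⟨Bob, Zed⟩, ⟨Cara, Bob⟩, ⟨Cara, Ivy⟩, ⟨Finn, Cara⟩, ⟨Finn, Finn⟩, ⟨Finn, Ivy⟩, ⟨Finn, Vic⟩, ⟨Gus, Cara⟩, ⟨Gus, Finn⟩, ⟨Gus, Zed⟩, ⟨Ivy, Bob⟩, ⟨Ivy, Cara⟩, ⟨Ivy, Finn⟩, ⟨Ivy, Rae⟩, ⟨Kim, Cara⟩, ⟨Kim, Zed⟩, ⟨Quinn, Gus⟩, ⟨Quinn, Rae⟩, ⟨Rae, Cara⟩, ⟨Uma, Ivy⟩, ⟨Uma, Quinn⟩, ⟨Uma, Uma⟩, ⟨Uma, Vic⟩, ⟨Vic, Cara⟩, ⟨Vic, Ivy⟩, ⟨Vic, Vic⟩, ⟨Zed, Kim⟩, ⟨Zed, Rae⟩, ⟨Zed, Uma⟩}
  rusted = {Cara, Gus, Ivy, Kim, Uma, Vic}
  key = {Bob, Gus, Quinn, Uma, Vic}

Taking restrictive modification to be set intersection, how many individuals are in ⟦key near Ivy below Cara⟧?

3

⟦near Ivy⟧ = {x : ⟨x, Ivy⟩ ∈ ⟦near⟧} = {Bob, Cara, Gus, Ivy, Kim, Rae, Vic}
⟦below Cara⟧ = {x : ⟨x, Cara⟩ ∈ ⟦below⟧} = {Bob, Finn, Gus, Ivy, Kim, Rae, Vic}
⟦key⟧ = {Bob, Gus, Quinn, Uma, Vic}
… ∩ ⟦near Ivy⟧ = {Bob, Gus, Quinn, Uma, Vic} ∩ {Bob, Cara, Gus, Ivy, Kim, Rae, Vic} = {Bob, Gus, Vic}
… ∩ ⟦below Cara⟧ = {Bob, Gus, Vic} ∩ {Bob, Finn, Gus, Ivy, Kim, Rae, Vic} = {Bob, Gus, Vic}
⟦key near Ivy below Cara⟧ = {Bob, Gus, Vic}, so the cardinality is 3.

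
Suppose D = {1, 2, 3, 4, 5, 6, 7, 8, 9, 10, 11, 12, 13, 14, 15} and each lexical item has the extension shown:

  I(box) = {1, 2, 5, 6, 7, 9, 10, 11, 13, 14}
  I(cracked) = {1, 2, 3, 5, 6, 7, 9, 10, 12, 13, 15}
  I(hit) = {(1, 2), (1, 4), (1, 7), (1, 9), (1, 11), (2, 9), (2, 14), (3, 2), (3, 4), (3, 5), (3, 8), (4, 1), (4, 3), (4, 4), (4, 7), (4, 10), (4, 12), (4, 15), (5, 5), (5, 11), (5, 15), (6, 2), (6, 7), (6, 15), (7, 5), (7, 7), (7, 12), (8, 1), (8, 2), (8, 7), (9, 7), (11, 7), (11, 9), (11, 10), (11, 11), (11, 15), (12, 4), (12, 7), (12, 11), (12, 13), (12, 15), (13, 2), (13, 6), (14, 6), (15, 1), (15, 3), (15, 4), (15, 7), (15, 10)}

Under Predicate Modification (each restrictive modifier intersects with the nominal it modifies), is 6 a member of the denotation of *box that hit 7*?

⟦that hit 7⟧ = {x : ⟨x, 7⟩ ∈ ⟦hit⟧} = {1, 4, 6, 7, 8, 9, 11, 12, 15}
⟦box⟧ = {1, 2, 5, 6, 7, 9, 10, 11, 13, 14}
… ∩ ⟦that hit 7⟧ = {1, 2, 5, 6, 7, 9, 10, 11, 13, 14} ∩ {1, 4, 6, 7, 8, 9, 11, 12, 15} = {1, 6, 7, 9, 11}
⟦box that hit 7⟧ = {1, 6, 7, 9, 11}; 6 ∈ this set.

yes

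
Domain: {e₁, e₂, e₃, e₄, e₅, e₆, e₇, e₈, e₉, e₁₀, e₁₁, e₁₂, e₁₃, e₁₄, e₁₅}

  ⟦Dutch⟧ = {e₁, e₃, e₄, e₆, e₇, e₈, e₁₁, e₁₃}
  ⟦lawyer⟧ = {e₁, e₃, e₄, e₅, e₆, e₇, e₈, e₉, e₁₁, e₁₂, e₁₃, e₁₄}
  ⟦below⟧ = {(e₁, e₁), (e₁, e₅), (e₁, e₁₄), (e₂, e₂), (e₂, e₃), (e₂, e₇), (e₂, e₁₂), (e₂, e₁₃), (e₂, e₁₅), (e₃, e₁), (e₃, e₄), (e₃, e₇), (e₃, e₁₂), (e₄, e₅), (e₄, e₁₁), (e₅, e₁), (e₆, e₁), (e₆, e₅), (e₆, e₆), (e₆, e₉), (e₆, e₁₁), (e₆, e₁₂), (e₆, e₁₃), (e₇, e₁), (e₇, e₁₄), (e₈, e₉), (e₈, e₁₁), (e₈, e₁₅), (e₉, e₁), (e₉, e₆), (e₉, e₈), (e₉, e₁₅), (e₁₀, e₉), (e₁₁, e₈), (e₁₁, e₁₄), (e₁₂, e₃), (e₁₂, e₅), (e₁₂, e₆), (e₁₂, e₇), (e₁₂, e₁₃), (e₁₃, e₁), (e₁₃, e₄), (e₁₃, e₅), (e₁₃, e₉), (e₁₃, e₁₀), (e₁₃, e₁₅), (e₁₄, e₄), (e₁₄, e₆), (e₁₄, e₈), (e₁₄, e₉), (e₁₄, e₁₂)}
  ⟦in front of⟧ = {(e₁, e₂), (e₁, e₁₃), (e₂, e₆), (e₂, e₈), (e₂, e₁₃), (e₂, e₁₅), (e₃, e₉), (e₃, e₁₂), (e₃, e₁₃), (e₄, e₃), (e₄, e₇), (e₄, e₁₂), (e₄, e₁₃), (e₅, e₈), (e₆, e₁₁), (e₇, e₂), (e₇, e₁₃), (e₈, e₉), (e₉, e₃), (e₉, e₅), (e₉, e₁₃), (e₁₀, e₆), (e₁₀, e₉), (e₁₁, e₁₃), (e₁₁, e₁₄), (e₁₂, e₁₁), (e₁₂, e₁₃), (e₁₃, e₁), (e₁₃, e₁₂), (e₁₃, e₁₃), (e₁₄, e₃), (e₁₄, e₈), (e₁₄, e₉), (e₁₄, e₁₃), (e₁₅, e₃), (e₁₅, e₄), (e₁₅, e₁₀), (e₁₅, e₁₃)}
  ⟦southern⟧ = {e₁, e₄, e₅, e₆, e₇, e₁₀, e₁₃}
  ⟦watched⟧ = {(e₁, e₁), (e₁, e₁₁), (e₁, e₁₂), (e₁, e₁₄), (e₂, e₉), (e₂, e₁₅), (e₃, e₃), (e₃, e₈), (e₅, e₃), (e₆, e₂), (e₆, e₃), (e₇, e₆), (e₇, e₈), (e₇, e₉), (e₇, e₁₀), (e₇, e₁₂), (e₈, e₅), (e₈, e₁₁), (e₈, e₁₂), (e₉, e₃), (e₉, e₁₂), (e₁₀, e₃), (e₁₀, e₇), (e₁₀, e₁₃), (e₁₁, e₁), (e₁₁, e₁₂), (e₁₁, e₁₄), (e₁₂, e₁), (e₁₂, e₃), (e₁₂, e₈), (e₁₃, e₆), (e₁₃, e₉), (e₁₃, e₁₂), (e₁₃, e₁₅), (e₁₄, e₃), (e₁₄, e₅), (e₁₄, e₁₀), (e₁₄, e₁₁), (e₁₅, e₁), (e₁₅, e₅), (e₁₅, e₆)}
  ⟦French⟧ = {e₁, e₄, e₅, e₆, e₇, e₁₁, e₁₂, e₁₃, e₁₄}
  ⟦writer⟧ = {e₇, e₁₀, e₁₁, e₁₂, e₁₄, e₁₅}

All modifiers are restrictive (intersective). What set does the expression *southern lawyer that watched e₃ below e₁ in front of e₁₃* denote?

⟦that watched e₃⟧ = {x : ⟨x, e₃⟩ ∈ ⟦watched⟧} = {e₃, e₅, e₆, e₉, e₁₀, e₁₂, e₁₄}
⟦below e₁⟧ = {x : ⟨x, e₁⟩ ∈ ⟦below⟧} = {e₁, e₃, e₅, e₆, e₇, e₉, e₁₃}
⟦in front of e₁₃⟧ = {x : ⟨x, e₁₃⟩ ∈ ⟦in front of⟧} = {e₁, e₂, e₃, e₄, e₇, e₉, e₁₁, e₁₂, e₁₃, e₁₄, e₁₅}
⟦lawyer⟧ = {e₁, e₃, e₄, e₅, e₆, e₇, e₈, e₉, e₁₁, e₁₂, e₁₃, e₁₄}
… ∩ ⟦that watched e₃⟧ = {e₁, e₃, e₄, e₅, e₆, e₇, e₈, e₉, e₁₁, e₁₂, e₁₃, e₁₄} ∩ {e₃, e₅, e₆, e₉, e₁₀, e₁₂, e₁₄} = {e₃, e₅, e₆, e₉, e₁₂, e₁₄}
… ∩ ⟦below e₁⟧ = {e₃, e₅, e₆, e₉, e₁₂, e₁₄} ∩ {e₁, e₃, e₅, e₆, e₇, e₉, e₁₃} = {e₃, e₅, e₆, e₉}
… ∩ ⟦in front of e₁₃⟧ = {e₃, e₅, e₆, e₉} ∩ {e₁, e₂, e₃, e₄, e₇, e₉, e₁₁, e₁₂, e₁₃, e₁₄, e₁₅} = {e₃, e₉}
… ∩ ⟦southern⟧ = {e₃, e₉} ∩ {e₁, e₄, e₅, e₆, e₇, e₁₀, e₁₃} = ∅
So ⟦southern lawyer that watched e₃ below e₁ in front of e₁₃⟧ = {}.

{}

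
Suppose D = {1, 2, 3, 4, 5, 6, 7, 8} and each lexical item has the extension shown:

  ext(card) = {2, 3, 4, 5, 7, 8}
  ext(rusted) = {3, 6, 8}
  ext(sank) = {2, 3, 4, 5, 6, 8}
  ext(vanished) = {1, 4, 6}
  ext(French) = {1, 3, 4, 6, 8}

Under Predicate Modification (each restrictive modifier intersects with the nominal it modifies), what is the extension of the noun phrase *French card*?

{3, 4, 8}

⟦card⟧ = {2, 3, 4, 5, 7, 8}
… ∩ ⟦French⟧ = {2, 3, 4, 5, 7, 8} ∩ {1, 3, 4, 6, 8} = {3, 4, 8}
So ⟦French card⟧ = {3, 4, 8}.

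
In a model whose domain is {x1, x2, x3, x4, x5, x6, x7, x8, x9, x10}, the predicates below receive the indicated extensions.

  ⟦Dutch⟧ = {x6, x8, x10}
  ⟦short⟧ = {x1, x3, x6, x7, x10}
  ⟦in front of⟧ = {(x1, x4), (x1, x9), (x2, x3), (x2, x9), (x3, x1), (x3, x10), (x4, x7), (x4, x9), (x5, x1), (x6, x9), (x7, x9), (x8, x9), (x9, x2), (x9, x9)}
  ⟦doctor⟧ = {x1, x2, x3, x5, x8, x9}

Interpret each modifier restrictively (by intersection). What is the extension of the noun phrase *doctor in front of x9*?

{x1, x2, x8, x9}

⟦in front of x9⟧ = {x : ⟨x, x9⟩ ∈ ⟦in front of⟧} = {x1, x2, x4, x6, x7, x8, x9}
⟦doctor⟧ = {x1, x2, x3, x5, x8, x9}
… ∩ ⟦in front of x9⟧ = {x1, x2, x3, x5, x8, x9} ∩ {x1, x2, x4, x6, x7, x8, x9} = {x1, x2, x8, x9}
So ⟦doctor in front of x9⟧ = {x1, x2, x8, x9}.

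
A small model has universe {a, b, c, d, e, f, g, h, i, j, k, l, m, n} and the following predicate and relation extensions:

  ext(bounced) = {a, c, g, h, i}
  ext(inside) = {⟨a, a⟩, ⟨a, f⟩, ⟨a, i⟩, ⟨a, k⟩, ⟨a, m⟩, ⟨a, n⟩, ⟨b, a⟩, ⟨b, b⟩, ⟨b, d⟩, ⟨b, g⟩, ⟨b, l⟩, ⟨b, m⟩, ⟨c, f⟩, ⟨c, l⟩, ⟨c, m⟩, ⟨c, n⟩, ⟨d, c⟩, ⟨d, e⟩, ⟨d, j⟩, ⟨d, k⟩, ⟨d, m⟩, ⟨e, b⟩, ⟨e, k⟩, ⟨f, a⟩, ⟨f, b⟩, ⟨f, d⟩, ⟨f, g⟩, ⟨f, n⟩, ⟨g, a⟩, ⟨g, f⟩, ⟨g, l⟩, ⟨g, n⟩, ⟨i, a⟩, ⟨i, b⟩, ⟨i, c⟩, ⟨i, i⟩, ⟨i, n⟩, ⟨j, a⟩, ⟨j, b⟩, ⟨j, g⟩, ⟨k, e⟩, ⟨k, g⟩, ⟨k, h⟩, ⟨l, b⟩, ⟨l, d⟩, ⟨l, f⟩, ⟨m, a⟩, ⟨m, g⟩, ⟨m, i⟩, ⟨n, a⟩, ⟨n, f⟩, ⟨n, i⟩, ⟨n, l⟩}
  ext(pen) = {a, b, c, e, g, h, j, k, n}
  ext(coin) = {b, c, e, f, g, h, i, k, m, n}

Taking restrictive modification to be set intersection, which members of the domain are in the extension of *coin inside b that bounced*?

⟦inside b⟧ = {x : ⟨x, b⟩ ∈ ⟦inside⟧} = {b, e, f, i, j, l}
⟦that bounced⟧ = ⟦bounced⟧ = {a, c, g, h, i}
⟦coin⟧ = {b, c, e, f, g, h, i, k, m, n}
… ∩ ⟦inside b⟧ = {b, c, e, f, g, h, i, k, m, n} ∩ {b, e, f, i, j, l} = {b, e, f, i}
… ∩ ⟦that bounced⟧ = {b, e, f, i} ∩ {a, c, g, h, i} = {i}
So ⟦coin inside b that bounced⟧ = {i}.

{i}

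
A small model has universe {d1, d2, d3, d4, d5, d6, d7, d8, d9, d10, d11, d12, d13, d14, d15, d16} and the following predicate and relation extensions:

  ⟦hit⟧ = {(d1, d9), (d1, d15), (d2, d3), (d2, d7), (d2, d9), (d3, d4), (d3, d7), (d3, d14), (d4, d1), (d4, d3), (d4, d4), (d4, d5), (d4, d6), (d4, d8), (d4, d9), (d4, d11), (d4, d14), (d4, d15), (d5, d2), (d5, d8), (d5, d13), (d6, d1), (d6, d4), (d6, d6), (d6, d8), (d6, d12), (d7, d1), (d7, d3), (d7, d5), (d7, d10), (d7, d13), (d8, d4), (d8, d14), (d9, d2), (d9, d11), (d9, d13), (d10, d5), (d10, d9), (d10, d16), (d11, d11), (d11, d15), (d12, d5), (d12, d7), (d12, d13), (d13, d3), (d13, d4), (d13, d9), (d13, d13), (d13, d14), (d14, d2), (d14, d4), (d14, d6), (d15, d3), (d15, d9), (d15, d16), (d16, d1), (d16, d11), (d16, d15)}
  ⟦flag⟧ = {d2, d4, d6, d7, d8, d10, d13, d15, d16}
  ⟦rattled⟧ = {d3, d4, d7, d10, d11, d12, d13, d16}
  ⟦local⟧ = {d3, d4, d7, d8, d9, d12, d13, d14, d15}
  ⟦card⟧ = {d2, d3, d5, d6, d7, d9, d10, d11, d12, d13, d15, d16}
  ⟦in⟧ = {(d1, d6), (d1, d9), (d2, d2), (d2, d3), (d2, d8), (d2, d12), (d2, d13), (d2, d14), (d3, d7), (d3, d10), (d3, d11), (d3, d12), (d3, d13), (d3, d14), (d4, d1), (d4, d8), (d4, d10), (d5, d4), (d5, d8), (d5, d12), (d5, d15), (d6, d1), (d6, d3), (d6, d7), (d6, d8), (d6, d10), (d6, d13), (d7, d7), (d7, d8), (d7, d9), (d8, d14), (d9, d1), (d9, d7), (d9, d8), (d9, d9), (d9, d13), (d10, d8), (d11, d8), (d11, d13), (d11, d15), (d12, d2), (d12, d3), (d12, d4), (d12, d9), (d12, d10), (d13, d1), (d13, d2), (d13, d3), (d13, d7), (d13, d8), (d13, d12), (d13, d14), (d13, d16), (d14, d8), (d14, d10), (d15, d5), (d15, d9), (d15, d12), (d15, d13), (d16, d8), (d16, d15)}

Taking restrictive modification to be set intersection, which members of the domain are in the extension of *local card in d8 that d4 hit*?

⟦in d8⟧ = {x : ⟨x, d8⟩ ∈ ⟦in⟧} = {d2, d4, d5, d6, d7, d9, d10, d11, d13, d14, d16}
⟦that d4 hit⟧ = {x : ⟨d4, x⟩ ∈ ⟦hit⟧} = {d1, d3, d4, d5, d6, d8, d9, d11, d14, d15}
⟦card⟧ = {d2, d3, d5, d6, d7, d9, d10, d11, d12, d13, d15, d16}
… ∩ ⟦in d8⟧ = {d2, d3, d5, d6, d7, d9, d10, d11, d12, d13, d15, d16} ∩ {d2, d4, d5, d6, d7, d9, d10, d11, d13, d14, d16} = {d2, d5, d6, d7, d9, d10, d11, d13, d16}
… ∩ ⟦that d4 hit⟧ = {d2, d5, d6, d7, d9, d10, d11, d13, d16} ∩ {d1, d3, d4, d5, d6, d8, d9, d11, d14, d15} = {d5, d6, d9, d11}
… ∩ ⟦local⟧ = {d5, d6, d9, d11} ∩ {d3, d4, d7, d8, d9, d12, d13, d14, d15} = {d9}
So ⟦local card in d8 that d4 hit⟧ = {d9}.

{d9}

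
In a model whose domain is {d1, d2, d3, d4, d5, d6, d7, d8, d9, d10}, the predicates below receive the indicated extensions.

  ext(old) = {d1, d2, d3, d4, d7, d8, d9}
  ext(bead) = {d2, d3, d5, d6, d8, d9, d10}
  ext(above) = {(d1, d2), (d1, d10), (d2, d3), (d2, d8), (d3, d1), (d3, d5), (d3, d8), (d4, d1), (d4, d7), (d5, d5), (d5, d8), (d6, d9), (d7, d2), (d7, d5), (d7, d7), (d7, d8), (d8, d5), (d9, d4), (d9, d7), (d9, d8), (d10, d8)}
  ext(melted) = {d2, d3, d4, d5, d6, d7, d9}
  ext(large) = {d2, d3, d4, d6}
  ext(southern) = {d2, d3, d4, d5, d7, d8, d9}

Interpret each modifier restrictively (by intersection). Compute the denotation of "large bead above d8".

⟦above d8⟧ = {x : ⟨x, d8⟩ ∈ ⟦above⟧} = {d2, d3, d5, d7, d9, d10}
⟦bead⟧ = {d2, d3, d5, d6, d8, d9, d10}
… ∩ ⟦above d8⟧ = {d2, d3, d5, d6, d8, d9, d10} ∩ {d2, d3, d5, d7, d9, d10} = {d2, d3, d5, d9, d10}
… ∩ ⟦large⟧ = {d2, d3, d5, d9, d10} ∩ {d2, d3, d4, d6} = {d2, d3}
So ⟦large bead above d8⟧ = {d2, d3}.

{d2, d3}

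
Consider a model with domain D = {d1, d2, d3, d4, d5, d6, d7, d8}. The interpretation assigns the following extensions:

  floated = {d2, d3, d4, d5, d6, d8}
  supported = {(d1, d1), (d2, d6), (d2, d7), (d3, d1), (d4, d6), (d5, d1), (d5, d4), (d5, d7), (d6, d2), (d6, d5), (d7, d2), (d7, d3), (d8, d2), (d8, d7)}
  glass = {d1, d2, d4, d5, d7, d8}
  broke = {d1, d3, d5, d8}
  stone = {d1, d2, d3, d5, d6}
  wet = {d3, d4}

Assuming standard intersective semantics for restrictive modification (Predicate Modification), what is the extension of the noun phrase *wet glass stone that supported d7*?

∅

⟦that supported d7⟧ = {x : ⟨x, d7⟩ ∈ ⟦supported⟧} = {d2, d5, d8}
⟦stone⟧ = {d1, d2, d3, d5, d6}
… ∩ ⟦that supported d7⟧ = {d1, d2, d3, d5, d6} ∩ {d2, d5, d8} = {d2, d5}
… ∩ ⟦wet⟧ = {d2, d5} ∩ {d3, d4} = ∅
… ∩ ⟦glass⟧ = ∅ ∩ {d1, d2, d4, d5, d7, d8} = ∅
So ⟦wet glass stone that supported d7⟧ = ∅.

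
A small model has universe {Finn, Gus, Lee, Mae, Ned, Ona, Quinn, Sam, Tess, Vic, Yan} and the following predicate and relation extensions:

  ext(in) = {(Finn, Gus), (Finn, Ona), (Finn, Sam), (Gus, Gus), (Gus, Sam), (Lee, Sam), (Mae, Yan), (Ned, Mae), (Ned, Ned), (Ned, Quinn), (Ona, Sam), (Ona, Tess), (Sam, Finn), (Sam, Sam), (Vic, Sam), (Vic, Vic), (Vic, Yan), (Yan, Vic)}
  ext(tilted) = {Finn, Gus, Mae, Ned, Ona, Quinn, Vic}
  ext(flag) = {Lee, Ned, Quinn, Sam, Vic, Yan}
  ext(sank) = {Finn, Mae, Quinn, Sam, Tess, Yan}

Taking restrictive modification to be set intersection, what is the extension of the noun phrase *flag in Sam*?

⟦in Sam⟧ = {x : ⟨x, Sam⟩ ∈ ⟦in⟧} = {Finn, Gus, Lee, Ona, Sam, Vic}
⟦flag⟧ = {Lee, Ned, Quinn, Sam, Vic, Yan}
… ∩ ⟦in Sam⟧ = {Lee, Ned, Quinn, Sam, Vic, Yan} ∩ {Finn, Gus, Lee, Ona, Sam, Vic} = {Lee, Sam, Vic}
So ⟦flag in Sam⟧ = {Lee, Sam, Vic}.

{Lee, Sam, Vic}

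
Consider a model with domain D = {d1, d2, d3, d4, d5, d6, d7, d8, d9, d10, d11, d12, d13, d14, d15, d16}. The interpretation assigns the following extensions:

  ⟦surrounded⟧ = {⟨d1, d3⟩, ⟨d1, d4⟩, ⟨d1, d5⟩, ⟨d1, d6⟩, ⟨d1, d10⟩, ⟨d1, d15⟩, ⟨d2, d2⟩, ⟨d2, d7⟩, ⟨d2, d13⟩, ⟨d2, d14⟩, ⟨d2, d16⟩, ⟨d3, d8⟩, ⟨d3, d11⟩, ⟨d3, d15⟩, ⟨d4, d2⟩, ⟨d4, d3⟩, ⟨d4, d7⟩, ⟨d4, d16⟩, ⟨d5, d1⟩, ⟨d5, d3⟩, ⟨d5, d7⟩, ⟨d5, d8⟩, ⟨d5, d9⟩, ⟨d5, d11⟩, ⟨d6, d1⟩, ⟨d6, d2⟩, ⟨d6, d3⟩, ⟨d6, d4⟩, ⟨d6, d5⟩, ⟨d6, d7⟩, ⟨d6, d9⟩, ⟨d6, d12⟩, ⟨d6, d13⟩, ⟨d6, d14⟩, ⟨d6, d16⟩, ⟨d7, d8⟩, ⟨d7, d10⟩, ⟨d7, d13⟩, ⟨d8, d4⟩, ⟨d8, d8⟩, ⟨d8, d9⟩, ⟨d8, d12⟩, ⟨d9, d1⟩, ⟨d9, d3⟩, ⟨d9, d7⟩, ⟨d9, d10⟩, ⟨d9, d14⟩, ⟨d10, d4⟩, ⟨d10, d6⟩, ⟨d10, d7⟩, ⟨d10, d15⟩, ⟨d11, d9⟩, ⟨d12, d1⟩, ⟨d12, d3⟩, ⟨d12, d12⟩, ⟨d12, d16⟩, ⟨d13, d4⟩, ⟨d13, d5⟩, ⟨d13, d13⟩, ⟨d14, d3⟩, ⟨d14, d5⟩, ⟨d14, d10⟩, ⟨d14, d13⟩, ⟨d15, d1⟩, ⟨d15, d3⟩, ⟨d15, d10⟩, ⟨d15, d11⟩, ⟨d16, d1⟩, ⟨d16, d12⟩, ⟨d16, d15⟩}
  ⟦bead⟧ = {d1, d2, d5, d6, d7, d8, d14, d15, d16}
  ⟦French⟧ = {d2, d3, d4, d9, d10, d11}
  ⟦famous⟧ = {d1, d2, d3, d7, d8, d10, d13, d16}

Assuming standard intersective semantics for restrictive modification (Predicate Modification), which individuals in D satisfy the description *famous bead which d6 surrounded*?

⟦which d6 surrounded⟧ = {x : ⟨d6, x⟩ ∈ ⟦surrounded⟧} = {d1, d2, d3, d4, d5, d7, d9, d12, d13, d14, d16}
⟦bead⟧ = {d1, d2, d5, d6, d7, d8, d14, d15, d16}
… ∩ ⟦which d6 surrounded⟧ = {d1, d2, d5, d6, d7, d8, d14, d15, d16} ∩ {d1, d2, d3, d4, d5, d7, d9, d12, d13, d14, d16} = {d1, d2, d5, d7, d14, d16}
… ∩ ⟦famous⟧ = {d1, d2, d5, d7, d14, d16} ∩ {d1, d2, d3, d7, d8, d10, d13, d16} = {d1, d2, d7, d16}
So ⟦famous bead which d6 surrounded⟧ = {d1, d2, d7, d16}.

{d1, d2, d7, d16}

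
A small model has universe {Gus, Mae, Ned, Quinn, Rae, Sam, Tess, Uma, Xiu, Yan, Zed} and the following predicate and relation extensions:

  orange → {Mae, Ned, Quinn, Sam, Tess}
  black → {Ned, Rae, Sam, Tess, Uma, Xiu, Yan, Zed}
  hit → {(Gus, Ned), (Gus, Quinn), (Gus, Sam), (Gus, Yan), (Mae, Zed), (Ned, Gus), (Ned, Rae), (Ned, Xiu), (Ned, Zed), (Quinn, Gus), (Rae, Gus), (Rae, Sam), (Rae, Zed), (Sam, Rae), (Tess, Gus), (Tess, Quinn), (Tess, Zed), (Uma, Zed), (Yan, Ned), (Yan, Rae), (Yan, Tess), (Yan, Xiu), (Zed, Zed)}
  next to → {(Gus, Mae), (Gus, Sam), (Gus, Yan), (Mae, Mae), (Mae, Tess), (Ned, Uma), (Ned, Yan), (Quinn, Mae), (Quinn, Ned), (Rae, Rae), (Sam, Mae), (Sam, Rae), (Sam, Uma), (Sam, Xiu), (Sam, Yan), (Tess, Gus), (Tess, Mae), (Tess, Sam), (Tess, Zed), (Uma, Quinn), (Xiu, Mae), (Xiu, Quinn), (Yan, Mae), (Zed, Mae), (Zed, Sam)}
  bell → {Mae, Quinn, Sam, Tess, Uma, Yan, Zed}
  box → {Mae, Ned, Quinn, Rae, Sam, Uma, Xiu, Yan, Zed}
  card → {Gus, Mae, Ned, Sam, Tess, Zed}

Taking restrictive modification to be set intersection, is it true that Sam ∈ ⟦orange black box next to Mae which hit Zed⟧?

no

⟦next to Mae⟧ = {x : ⟨x, Mae⟩ ∈ ⟦next to⟧} = {Gus, Mae, Quinn, Sam, Tess, Xiu, Yan, Zed}
⟦which hit Zed⟧ = {x : ⟨x, Zed⟩ ∈ ⟦hit⟧} = {Mae, Ned, Rae, Tess, Uma, Zed}
⟦box⟧ = {Mae, Ned, Quinn, Rae, Sam, Uma, Xiu, Yan, Zed}
… ∩ ⟦next to Mae⟧ = {Mae, Ned, Quinn, Rae, Sam, Uma, Xiu, Yan, Zed} ∩ {Gus, Mae, Quinn, Sam, Tess, Xiu, Yan, Zed} = {Mae, Quinn, Sam, Xiu, Yan, Zed}
… ∩ ⟦which hit Zed⟧ = {Mae, Quinn, Sam, Xiu, Yan, Zed} ∩ {Mae, Ned, Rae, Tess, Uma, Zed} = {Mae, Zed}
… ∩ ⟦orange⟧ = {Mae, Zed} ∩ {Mae, Ned, Quinn, Sam, Tess} = {Mae}
… ∩ ⟦black⟧ = {Mae} ∩ {Ned, Rae, Sam, Tess, Uma, Xiu, Yan, Zed} = ∅
⟦orange black box next to Mae which hit Zed⟧ = ∅; Sam ∉ this set.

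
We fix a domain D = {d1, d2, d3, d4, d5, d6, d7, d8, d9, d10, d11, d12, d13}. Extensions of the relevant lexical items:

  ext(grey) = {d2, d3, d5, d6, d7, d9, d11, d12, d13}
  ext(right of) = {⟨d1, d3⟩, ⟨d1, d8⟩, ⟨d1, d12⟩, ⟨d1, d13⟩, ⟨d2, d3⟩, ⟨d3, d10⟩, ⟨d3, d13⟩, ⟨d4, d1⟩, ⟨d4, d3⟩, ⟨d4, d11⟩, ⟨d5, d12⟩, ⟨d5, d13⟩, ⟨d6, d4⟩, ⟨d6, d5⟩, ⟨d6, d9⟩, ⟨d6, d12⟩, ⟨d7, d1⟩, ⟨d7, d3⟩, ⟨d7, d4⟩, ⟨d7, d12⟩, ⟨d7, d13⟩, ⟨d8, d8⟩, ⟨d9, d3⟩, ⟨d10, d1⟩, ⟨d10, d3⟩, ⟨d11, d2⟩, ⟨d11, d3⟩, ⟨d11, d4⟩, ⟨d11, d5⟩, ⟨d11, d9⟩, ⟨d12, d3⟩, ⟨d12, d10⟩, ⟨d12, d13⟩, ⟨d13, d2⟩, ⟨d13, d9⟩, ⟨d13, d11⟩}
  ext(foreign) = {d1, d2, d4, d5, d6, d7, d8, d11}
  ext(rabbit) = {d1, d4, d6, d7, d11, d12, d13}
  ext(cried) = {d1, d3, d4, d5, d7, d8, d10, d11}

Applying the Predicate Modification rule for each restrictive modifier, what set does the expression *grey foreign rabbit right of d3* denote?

⟦right of d3⟧ = {x : ⟨x, d3⟩ ∈ ⟦right of⟧} = {d1, d2, d4, d7, d9, d10, d11, d12}
⟦rabbit⟧ = {d1, d4, d6, d7, d11, d12, d13}
… ∩ ⟦right of d3⟧ = {d1, d4, d6, d7, d11, d12, d13} ∩ {d1, d2, d4, d7, d9, d10, d11, d12} = {d1, d4, d7, d11, d12}
… ∩ ⟦grey⟧ = {d1, d4, d7, d11, d12} ∩ {d2, d3, d5, d6, d7, d9, d11, d12, d13} = {d7, d11, d12}
… ∩ ⟦foreign⟧ = {d7, d11, d12} ∩ {d1, d2, d4, d5, d6, d7, d8, d11} = {d7, d11}
So ⟦grey foreign rabbit right of d3⟧ = {d7, d11}.

{d7, d11}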